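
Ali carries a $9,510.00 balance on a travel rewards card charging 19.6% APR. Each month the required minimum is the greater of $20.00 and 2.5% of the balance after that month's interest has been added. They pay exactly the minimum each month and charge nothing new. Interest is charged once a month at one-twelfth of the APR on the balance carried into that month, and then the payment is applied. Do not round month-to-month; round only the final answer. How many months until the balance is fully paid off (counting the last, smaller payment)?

Monthly rate r = 19.6%/12 = 1.63333% = 0.0163333.
While 2.5% of the post-interest balance exceeds $20.00, each month B ← (B·(1+r))·(1 − 0.025), i.e. B shrinks by the factor (1+r)·0.975 = 0.99092.
This holds for months 1–274. Entering month 275 the balance is $782.27; 2.5% of the post-interest balance is now below $20.00, so the flat $20.00 minimum applies from here.
From month 275 a fixed $20.00 at rate r clears $782.27 in 63 more payments. Total: 274 + 63 = 337 months.

337 months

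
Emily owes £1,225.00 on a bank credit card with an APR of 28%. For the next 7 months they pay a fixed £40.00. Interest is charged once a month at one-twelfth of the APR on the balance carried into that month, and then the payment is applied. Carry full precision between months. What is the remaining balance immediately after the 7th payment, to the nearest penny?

Monthly rate r = 28%/12 = 2.33333% = 0.0233333.
Each month: B ← B·(1+r) − £40.00.
Month 1: interest £28.58; balance after payment £1,213.58.
Month 2: interest £28.32; balance after payment £1,201.90.
Month 3: interest £28.04; balance after payment £1,189.94.
Month 4: interest £27.77; balance after payment £1,177.71.
Month 5: interest £27.48; balance after payment £1,165.19.
Month 6: interest £27.19; balance after payment £1,152.38.
Month 7: interest £26.89; balance after payment £1,139.27.

£1,139.27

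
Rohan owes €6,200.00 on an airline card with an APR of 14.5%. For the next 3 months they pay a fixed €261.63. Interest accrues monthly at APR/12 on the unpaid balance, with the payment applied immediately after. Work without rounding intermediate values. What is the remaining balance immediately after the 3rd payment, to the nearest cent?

€5,633.06

Monthly rate r = 14.5%/12 = 1.20833% = 0.0120833.
Each month: B ← B·(1+r) − €261.63.
Month 1: interest €74.92; balance after payment €6,013.29.
Month 2: interest €72.66; balance after payment €5,824.32.
Month 3: interest €70.38; balance after payment €5,633.06.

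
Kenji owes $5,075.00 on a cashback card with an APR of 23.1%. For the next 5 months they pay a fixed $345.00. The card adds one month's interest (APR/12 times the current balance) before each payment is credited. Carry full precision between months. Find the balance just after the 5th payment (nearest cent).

$3,789.94

Monthly rate r = 23.1%/12 = 1.925% = 0.01925.
Each month: B ← B·(1+r) − $345.00.
Month 1: interest $97.69; balance after payment $4,827.69.
Month 2: interest $92.93; balance after payment $4,575.63.
Month 3: interest $88.08; balance after payment $4,318.71.
Month 4: interest $83.14; balance after payment $4,056.84.
Month 5: interest $78.09; balance after payment $3,789.94.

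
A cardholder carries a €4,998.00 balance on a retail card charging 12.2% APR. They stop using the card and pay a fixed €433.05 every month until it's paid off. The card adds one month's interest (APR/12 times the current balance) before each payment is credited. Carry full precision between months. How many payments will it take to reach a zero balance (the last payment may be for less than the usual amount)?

Monthly rate r = 12.2%/12 = 1.01667% = 0.0101667.
Recurrence: B ← B·(1+r) − €433.05.
Month 1: interest €50.81; balance after payment €4,615.76.
Month 2: interest €46.93; balance after payment €4,229.64.
Closed form: n = −ln(1 − rB₀/P)/ln(1+r) = −ln(0.88266)/ln(1.01017) ≈ 12.339, so the balance reaches zero during payment 13.

13 months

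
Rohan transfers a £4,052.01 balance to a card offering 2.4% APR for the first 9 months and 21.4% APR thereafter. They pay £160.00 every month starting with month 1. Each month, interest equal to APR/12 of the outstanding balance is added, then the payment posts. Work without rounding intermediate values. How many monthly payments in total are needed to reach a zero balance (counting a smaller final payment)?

30 payments

Promo months 1–9 at r₀ = 2.4%/12 = 0.002; months 10+ at r₁ = 21.4%/12 = 0.0178333.
After month 9: iterate B ← B·(1+r₀) − £160.00 for 9 months → £2,673.96.
Then at r₁ with £160.00/mo: n₂ = −ln(1 − r₁·B/P)/ln(1+r₁) ≈ 20.02 → 21 more payments.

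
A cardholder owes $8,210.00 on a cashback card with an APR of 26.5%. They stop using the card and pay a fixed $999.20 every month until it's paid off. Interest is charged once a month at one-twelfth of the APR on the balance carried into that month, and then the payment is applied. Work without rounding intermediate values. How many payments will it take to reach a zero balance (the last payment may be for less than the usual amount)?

10 months

Monthly rate r = 26.5%/12 = 2.20833% = 0.0220833.
Recurrence: B ← B·(1+r) − $999.20.
Month 1: interest $181.30; balance after payment $7,392.10.
Month 2: interest $163.24; balance after payment $6,556.15.
Closed form: n = −ln(1 − rB₀/P)/ln(1+r) = −ln(0.81855)/ln(1.02208) ≈ 9.166, so the balance reaches zero during payment 10.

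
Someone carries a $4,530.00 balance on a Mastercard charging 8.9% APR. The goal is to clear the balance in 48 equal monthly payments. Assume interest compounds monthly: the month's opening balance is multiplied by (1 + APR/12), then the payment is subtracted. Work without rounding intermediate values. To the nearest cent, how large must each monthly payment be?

Monthly rate r = 8.9%/12 = 0.741667% = 0.00741667.
Level-payment amortization: P = B₀·r / (1 − (1+r)^(−n)) = 4530.00·0.00741667 / (1 − 1.00742^(−48)).
Denominator 1 − (1+r)^(−48) = 0.298606582.
P = 33.5975 / 0.298606582 ≈ 112.51.

$112.51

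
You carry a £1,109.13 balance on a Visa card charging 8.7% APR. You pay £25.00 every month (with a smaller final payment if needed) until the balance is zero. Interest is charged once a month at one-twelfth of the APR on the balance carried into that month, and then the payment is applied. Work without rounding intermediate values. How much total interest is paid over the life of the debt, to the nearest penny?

£233.97

Monthly rate r = 8.7%/12 = 0.725% = 0.00725.
Payoff takes n = ⌈−ln(1 − rB₀/P)/ln(1+r)⌉ = ⌈53.723⌉ = 54 payments; the last is £18.10.
Total paid = 53·£25.00 + £18.10 = £1,343.10.
Total interest = total paid − principal = £1,343.10 − £1,109.13 = £233.97.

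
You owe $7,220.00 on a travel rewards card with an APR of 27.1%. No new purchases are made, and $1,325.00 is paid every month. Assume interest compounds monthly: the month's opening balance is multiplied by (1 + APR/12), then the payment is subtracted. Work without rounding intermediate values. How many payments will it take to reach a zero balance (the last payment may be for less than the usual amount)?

Monthly rate r = 27.1%/12 = 2.25833% = 0.0225833.
Recurrence: B ← B·(1+r) − $1,325.00.
Month 1: interest $163.05; balance after payment $6,058.05.
Month 2: interest $136.81; balance after payment $4,869.86.
Month 3: interest $109.98; balance after payment $3,654.84.
Month 4: interest $82.54; balance after payment $2,412.38.
Month 5: interest $54.48; balance after payment $1,141.86.
Month 6: interest $25.79; balance after payment $0.00.

6 months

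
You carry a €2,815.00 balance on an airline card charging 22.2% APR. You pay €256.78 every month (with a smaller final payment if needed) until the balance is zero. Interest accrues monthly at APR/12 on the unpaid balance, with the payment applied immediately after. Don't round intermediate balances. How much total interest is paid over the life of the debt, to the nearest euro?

€361

Monthly rate r = 22.2%/12 = 1.85% = 0.0185.
Payoff takes n = ⌈−ln(1 − rB₀/P)/ln(1+r)⌉ = ⌈12.365⌉ = 13 payments; the last is €94.27.
Total paid = 12·€256.78 + €94.27 = €3,175.63.
Total interest = total paid − principal = €3,175.63 − €2,815.00 = €360.63.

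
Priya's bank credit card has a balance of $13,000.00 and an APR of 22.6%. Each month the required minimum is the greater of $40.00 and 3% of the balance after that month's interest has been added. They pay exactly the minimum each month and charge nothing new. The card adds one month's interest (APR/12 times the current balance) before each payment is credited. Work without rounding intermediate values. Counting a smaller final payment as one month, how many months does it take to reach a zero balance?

246 months

Monthly rate r = 22.6%/12 = 1.88333% = 0.0188333.
While 3% of the post-interest balance exceeds $40.00, each month B ← (B·(1+r))·(1 − 0.03), i.e. B shrinks by the factor (1+r)·0.97 = 0.98827.
This holds for months 1–195. Entering month 196 the balance is $1,301.80; 3% of the post-interest balance is now below $40.00, so the flat $40.00 minimum applies from here.
From month 196 a fixed $40.00 at rate r clears $1,301.80 in 51 more payments. Total: 195 + 51 = 246 months.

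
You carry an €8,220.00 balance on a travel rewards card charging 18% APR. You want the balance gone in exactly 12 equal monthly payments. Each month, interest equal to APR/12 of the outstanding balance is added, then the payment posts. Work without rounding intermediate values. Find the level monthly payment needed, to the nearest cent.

Monthly rate r = 18%/12 = 1.5% = 0.015.
Level-payment amortization: P = B₀·r / (1 − (1+r)^(−n)) = 8220.00·0.015 / (1 − 1.015^(−12)).
Denominator 1 − (1+r)^(−12) = 0.163612578.
P = 123.3 / 0.163612578 ≈ 753.61.

€753.61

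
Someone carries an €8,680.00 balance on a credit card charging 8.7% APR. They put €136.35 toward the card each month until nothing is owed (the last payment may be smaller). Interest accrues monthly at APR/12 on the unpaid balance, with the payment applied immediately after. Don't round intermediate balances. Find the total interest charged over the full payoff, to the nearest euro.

€3,004

Monthly rate r = 8.7%/12 = 0.725% = 0.00725.
Payoff takes n = ⌈−ln(1 − rB₀/P)/ln(1+r)⌉ = ⌈85.692⌉ = 86 payments; the last is €94.52.
Total paid = 85·€136.35 + €94.52 = €11,684.27.
Total interest = total paid − principal = €11,684.27 − €8,680.00 = €3,004.27.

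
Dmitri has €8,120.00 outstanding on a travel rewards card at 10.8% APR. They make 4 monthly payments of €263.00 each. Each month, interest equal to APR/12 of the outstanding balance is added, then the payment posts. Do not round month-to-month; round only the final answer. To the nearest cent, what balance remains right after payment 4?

€7,350.00

Monthly rate r = 10.8%/12 = 0.9% = 0.009.
Each month: B ← B·(1+r) − €263.00.
Month 1: interest €73.08; balance after payment €7,930.08.
Month 2: interest €71.37; balance after payment €7,738.45.
Month 3: interest €69.65; balance after payment €7,545.10.
Month 4: interest €67.91; balance after payment €7,350.00.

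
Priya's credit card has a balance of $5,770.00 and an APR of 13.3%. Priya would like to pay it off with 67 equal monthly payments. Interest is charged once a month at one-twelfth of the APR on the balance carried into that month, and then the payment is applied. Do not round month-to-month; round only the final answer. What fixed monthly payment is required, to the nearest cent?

$122.47

Monthly rate r = 13.3%/12 = 1.10833% = 0.0110833.
Level-payment amortization: P = B₀·r / (1 − (1+r)^(−n)) = 5770.00·0.0110833 / (1 − 1.01108^(−67)).
Denominator 1 − (1+r)^(−67) = 0.522169083.
P = 63.9508 / 0.522169083 ≈ 122.47.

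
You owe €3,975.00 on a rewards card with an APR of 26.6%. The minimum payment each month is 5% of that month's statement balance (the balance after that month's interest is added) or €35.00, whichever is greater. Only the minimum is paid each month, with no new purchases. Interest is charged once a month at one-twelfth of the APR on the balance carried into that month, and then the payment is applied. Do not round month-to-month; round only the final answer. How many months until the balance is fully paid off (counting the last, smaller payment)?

Monthly rate r = 26.6%/12 = 2.21667% = 0.0221667.
While 5% of the post-interest balance exceeds €35.00, each month B ← (B·(1+r))·(1 − 0.05), i.e. B shrinks by the factor (1+r)·0.95 = 0.97106.
This holds for months 1–60. Entering month 61 the balance is €682.43; 5% of the post-interest balance is now below €35.00, so the flat €35.00 minimum applies from here.
From month 61 a fixed €35.00 at rate r clears €682.43 in 26 more payments. Total: 60 + 26 = 86 months.

86 months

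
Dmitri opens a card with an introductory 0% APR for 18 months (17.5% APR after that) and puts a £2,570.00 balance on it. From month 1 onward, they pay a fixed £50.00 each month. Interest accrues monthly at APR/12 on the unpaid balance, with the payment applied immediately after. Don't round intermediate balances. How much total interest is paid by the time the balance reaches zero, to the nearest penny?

Promo months 1–18 at r₀ = 0%/12 = 0; months 19+ at r₁ = 17.5%/12 = 0.0145833.
After month 18 (no interest yet): B = £2,570.00 − 18·£50.00 = £1,670.00.
Then at r₁ with £50.00/mo: n₂ = −ln(1 − r₁·B/P)/ln(1+r₁) ≈ 46.11 → 47 more payments.
Total paid = 64·£50.00 + £5.75 = £3,205.75; interest = £3,205.75 − £2,570.00 = £635.75.

£635.75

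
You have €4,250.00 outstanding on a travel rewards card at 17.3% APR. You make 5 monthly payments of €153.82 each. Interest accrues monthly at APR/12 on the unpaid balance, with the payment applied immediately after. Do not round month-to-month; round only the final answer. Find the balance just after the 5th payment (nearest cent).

Monthly rate r = 17.3%/12 = 1.44167% = 0.0144167.
Each month: B ← B·(1+r) − €153.82.
Month 1: interest €61.27; balance after payment €4,157.45.
Month 2: interest €59.94; balance after payment €4,063.57.
Month 3: interest €58.58; balance after payment €3,968.33.
Month 4: interest €57.21; balance after payment €3,871.72.
Month 5: interest €55.82; balance after payment €3,773.72.

€3,773.72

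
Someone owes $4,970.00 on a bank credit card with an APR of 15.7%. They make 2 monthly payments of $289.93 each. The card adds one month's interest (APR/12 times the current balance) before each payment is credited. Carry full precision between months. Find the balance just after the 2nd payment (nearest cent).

$4,517.25

Monthly rate r = 15.7%/12 = 1.30833% = 0.0130833.
Each month: B ← B·(1+r) − $289.93.
Month 1: interest $65.02; balance after payment $4,745.09.
Month 2: interest $62.08; balance after payment $4,517.25.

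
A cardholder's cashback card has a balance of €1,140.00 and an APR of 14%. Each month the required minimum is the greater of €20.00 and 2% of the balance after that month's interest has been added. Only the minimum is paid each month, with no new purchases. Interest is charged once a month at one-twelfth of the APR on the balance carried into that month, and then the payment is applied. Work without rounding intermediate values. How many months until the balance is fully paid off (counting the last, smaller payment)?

Monthly rate r = 14%/12 = 1.16667% = 0.0116667.
While 2% of the post-interest balance exceeds €20.00, each month B ← (B·(1+r))·(1 − 0.02), i.e. B shrinks by the factor (1+r)·0.98 = 0.99143.
This holds for months 1–17. Entering month 18 the balance is €984.88; 2% of the post-interest balance is now below €20.00, so the flat €20.00 minimum applies from here.
From month 18 a fixed €20.00 at rate r clears €984.88 in 74 more payments. Total: 17 + 74 = 91 months.

91 months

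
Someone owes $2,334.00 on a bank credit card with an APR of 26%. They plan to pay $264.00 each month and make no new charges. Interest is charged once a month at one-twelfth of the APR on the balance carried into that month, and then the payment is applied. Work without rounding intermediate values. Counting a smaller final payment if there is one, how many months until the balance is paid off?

10 payments

Monthly rate r = 26%/12 = 2.16667% = 0.0216667.
Recurrence: B ← B·(1+r) − $264.00.
Month 1: interest $50.57; balance after payment $2,120.57.
Month 2: interest $45.95; balance after payment $1,902.52.
Closed form: n = −ln(1 − rB₀/P)/ln(1+r) = −ln(0.80845)/ln(1.02167) ≈ 9.920, so the balance reaches zero during payment 10.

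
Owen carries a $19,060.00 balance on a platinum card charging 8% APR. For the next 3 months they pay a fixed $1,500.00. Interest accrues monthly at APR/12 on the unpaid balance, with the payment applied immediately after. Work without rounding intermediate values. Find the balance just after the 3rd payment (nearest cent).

Monthly rate r = 8%/12 = 0.666667% = 0.00666667.
Each month: B ← B·(1+r) − $1,500.00.
Month 1: interest $127.07; balance after payment $17,687.07.
Month 2: interest $117.91; balance after payment $16,304.98.
Month 3: interest $108.70; balance after payment $14,913.68.

$14,913.68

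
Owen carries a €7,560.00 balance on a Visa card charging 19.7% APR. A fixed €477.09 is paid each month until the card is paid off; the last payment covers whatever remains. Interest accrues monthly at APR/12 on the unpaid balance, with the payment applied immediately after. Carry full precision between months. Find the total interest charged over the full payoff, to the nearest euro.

Monthly rate r = 19.7%/12 = 1.64167% = 0.0164167.
Payoff takes n = ⌈−ln(1 − rB₀/P)/ln(1+r)⌉ = ⌈18.503⌉ = 19 payments; the last is €241.02.
Total paid = 18·€477.09 + €241.02 = €8,828.64.
Total interest = total paid − principal = €8,828.64 − €7,560.00 = €1,268.64.

€1,269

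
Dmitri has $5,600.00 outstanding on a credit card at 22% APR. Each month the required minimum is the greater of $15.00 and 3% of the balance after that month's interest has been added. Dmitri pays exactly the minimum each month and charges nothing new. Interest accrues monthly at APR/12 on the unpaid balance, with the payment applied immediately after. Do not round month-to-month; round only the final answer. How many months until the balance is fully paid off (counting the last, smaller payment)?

249 months

Monthly rate r = 22%/12 = 1.83333% = 0.0183333.
While 3% of the post-interest balance exceeds $15.00, each month B ← (B·(1+r))·(1 − 0.03), i.e. B shrinks by the factor (1+r)·0.97 = 0.98778.
This holds for months 1–199. Entering month 200 the balance is $485.14; 3% of the post-interest balance is now below $15.00, so the flat $15.00 minimum applies from here.
From month 200 a fixed $15.00 at rate r clears $485.14 in 50 more payments. Total: 199 + 50 = 249 months.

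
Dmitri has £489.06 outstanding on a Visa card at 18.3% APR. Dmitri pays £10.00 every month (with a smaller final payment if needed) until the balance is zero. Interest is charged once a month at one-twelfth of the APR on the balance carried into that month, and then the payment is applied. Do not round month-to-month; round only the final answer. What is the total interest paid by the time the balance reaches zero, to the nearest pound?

Monthly rate r = 18.3%/12 = 1.525% = 0.01525.
Payoff takes n = ⌈−ln(1 − rB₀/P)/ln(1+r)⌉ = ⌈90.499⌉ = 91 payments; the last is £5.01.
Total paid = 90·£10.00 + £5.01 = £905.01.
Total interest = total paid − principal = £905.01 − £489.06 = £415.95.

£416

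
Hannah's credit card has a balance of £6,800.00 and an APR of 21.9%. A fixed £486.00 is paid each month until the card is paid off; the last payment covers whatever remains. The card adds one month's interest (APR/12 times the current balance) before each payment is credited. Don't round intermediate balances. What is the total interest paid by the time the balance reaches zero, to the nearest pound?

Monthly rate r = 21.9%/12 = 1.825% = 0.01825.
Payoff takes n = ⌈−ln(1 − rB₀/P)/ln(1+r)⌉ = ⌈16.303⌉ = 17 payments; the last is £148.01.
Total paid = 16·£486.00 + £148.01 = £7,924.01.
Total interest = total paid − principal = £7,924.01 − £6,800.00 = £1,124.01.

£1,124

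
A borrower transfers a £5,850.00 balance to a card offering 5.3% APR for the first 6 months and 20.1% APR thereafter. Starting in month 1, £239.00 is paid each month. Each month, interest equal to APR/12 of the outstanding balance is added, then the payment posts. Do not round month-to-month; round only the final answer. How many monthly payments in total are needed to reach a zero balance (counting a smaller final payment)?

Promo months 1–6 at r₀ = 5.3%/12 = 0.00441667; months 7+ at r₁ = 20.1%/12 = 0.01675.
After month 6: iterate B ← B·(1+r₀) − £239.00 for 6 months → £4,556.82.
Then at r₁ with £239.00/mo: n₂ = −ln(1 − r₁·B/P)/ln(1+r₁) ≈ 23.16 → 24 more payments.

30 months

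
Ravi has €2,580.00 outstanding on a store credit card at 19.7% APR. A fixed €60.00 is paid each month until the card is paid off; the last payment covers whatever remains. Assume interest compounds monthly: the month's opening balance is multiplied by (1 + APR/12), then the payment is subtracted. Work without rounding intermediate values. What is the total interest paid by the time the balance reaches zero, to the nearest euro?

Monthly rate r = 19.7%/12 = 1.64167% = 0.0164167.
Payoff takes n = ⌈−ln(1 − rB₀/P)/ln(1+r)⌉ = ⌈75.162⌉ = 76 payments; the last is €9.79.
Total paid = 75·€60.00 + €9.79 = €4,509.79.
Total interest = total paid − principal = €4,509.79 − €2,580.00 = €1,929.79.

€1,930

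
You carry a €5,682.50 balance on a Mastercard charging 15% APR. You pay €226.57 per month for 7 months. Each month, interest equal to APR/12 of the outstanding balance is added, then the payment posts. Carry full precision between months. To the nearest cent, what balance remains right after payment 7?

€4,552.04

Monthly rate r = 15%/12 = 1.25% = 0.0125.
Each month: B ← B·(1+r) − €226.57.
Month 1: interest €71.03; balance after payment €5,526.96.
Month 2: interest €69.09; balance after payment €5,369.48.
Month 3: interest €67.12; balance after payment €5,210.03.
Month 4: interest €65.13; balance after payment €5,048.58.
Month 5: interest €63.11; balance after payment €4,885.12.
Month 6: interest €61.06; balance after payment €4,719.61.
Month 7: interest €59.00; balance after payment €4,552.04.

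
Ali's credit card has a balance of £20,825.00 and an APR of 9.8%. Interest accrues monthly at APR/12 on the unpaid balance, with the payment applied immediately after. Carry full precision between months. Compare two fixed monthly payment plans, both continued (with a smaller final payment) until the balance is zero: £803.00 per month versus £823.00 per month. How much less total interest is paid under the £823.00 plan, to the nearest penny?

£73.16

Monthly rate r = 9.8%/12 = 0.816667% = 0.00816667.
At £803.00/mo: n = ⌈−ln(1 − rB₀/P)/ln(1+r)⌉ = 30 payments (last £210.40); total interest = total paid − £20,825.00 = £2,672.40.
At £823.00/mo: 29 payments (last £380.24); total interest £2,599.24.
Interest saved = £2,672.40 − £2,599.24 = £73.16.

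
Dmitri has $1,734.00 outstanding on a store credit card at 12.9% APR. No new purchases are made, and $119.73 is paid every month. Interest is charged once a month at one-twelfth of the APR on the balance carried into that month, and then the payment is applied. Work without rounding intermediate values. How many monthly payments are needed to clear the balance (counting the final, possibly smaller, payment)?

Monthly rate r = 12.9%/12 = 1.075% = 0.01075.
Recurrence: B ← B·(1+r) − $119.73.
Month 1: interest $18.64; balance after payment $1,632.91.
Month 2: interest $17.55; balance after payment $1,530.73.
Closed form: n = −ln(1 − rB₀/P)/ln(1+r) = −ln(0.84431)/ln(1.01075) ≈ 15.827, so the balance reaches zero during payment 16.

16 months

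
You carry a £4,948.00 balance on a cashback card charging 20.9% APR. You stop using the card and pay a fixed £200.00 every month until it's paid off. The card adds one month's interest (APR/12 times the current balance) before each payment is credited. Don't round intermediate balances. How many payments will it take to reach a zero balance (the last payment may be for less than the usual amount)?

33 payments

Monthly rate r = 20.9%/12 = 1.74167% = 0.0174167.
Recurrence: B ← B·(1+r) − £200.00.
Month 1: interest £86.18; balance after payment £4,834.18.
Month 2: interest £84.20; balance after payment £4,718.37.
Closed form: n = −ln(1 − rB₀/P)/ln(1+r) = −ln(0.56911)/ln(1.01742) ≈ 32.645, so the balance reaches zero during payment 33.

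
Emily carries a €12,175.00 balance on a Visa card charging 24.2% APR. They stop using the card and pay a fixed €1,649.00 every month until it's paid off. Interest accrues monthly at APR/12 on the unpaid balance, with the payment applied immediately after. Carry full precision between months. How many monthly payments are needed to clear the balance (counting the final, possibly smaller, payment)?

Monthly rate r = 24.2%/12 = 2.01667% = 0.0201667.
Recurrence: B ← B·(1+r) − €1,649.00.
Month 1: interest €245.53; balance after payment €10,771.53.
Month 2: interest €217.23; balance after payment €9,339.76.
Closed form: n = −ln(1 − rB₀/P)/ln(1+r) = −ln(0.8511)/ln(1.02017) ≈ 8.075, so the balance reaches zero during payment 9.

9 months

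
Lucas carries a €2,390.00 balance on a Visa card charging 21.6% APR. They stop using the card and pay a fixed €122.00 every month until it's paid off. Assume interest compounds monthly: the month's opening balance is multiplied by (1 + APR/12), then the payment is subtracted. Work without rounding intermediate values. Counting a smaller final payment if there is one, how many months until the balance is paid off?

25 months

Monthly rate r = 21.6%/12 = 1.8% = 0.018.
Recurrence: B ← B·(1+r) − €122.00.
Month 1: interest €43.02; balance after payment €2,311.02.
Month 2: interest €41.60; balance after payment €2,230.62.
Closed form: n = −ln(1 − rB₀/P)/ln(1+r) = −ln(0.64738)/ln(1.018) ≈ 24.374, so the balance reaches zero during payment 25.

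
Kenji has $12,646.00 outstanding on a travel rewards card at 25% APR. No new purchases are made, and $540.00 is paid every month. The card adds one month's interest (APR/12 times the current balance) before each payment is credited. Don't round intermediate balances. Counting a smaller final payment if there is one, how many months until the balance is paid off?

33 months

Monthly rate r = 25%/12 = 2.08333% = 0.0208333.
Recurrence: B ← B·(1+r) − $540.00.
Month 1: interest $263.46; balance after payment $12,369.46.
Month 2: interest $257.70; balance after payment $12,087.16.
Closed form: n = −ln(1 − rB₀/P)/ln(1+r) = −ln(0.51211)/ln(1.02083) ≈ 32.455, so the balance reaches zero during payment 33.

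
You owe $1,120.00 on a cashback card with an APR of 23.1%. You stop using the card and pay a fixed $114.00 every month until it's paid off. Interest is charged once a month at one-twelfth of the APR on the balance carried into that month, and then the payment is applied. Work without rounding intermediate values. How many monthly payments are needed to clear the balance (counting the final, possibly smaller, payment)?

Monthly rate r = 23.1%/12 = 1.925% = 0.01925.
Recurrence: B ← B·(1+r) − $114.00.
Month 1: interest $21.56; balance after payment $1,027.56.
Month 2: interest $19.78; balance after payment $933.34.
Closed form: n = −ln(1 − rB₀/P)/ln(1+r) = −ln(0.81088)/ln(1.01925) ≈ 10.995, so the balance reaches zero during payment 11.

11 months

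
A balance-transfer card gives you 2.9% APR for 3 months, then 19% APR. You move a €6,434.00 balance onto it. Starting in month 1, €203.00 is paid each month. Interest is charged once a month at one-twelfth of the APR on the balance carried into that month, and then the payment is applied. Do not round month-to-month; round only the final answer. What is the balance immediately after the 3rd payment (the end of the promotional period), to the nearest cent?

Promo months 1–3 at r₀ = 2.9%/12 = 0.00241667; months 4+ at r₁ = 19%/12 = 0.0158333.
After month 3: iterate B ← B·(1+r₀) − €203.00 for 3 months → €5,870.29.

€5,870.29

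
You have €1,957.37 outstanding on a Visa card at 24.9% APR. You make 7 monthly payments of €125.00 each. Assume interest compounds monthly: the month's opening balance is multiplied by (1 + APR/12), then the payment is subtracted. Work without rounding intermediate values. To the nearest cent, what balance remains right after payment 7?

€1,328.61

Monthly rate r = 24.9%/12 = 2.075% = 0.02075.
Each month: B ← B·(1+r) − €125.00.
Month 1: interest €40.62; balance after payment €1,872.99.
Month 2: interest €38.86; balance after payment €1,786.85.
Month 3: interest €37.08; balance after payment €1,698.93.
Month 4: interest €35.25; balance after payment €1,609.18.
Month 5: interest €33.39; balance after payment €1,517.57.
Month 6: interest €31.49; balance after payment €1,424.06.
Month 7: interest €29.55; balance after payment €1,328.61.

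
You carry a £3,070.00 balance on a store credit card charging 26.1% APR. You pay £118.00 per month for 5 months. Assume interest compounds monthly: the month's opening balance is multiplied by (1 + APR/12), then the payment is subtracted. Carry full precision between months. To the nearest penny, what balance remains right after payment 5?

£2,802.48

Monthly rate r = 26.1%/12 = 2.175% = 0.02175.
Each month: B ← B·(1+r) − £118.00.
Month 1: interest £66.77; balance after payment £3,018.77.
Month 2: interest £65.66; balance after payment £2,966.43.
Month 3: interest £64.52; balance after payment £2,912.95.
Month 4: interest £63.36; balance after payment £2,858.31.
Month 5: interest £62.17; balance after payment £2,802.48.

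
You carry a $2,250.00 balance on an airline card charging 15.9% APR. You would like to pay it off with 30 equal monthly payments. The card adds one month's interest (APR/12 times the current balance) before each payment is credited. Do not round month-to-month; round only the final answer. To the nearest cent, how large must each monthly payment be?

Monthly rate r = 15.9%/12 = 1.325% = 0.01325.
Level-payment amortization: P = B₀·r / (1 − (1+r)^(−n)) = 2250.00·0.01325 / (1 − 1.01325^(−30)).
Denominator 1 − (1+r)^(−30) = 0.32624558.
P = 29.8125 / 0.32624558 ≈ 91.38.

$91.38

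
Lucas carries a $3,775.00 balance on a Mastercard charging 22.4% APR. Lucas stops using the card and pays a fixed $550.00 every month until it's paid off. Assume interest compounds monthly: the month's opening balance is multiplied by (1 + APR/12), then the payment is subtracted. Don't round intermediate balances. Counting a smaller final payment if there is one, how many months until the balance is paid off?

8 payments

Monthly rate r = 22.4%/12 = 1.86667% = 0.0186667.
Recurrence: B ← B·(1+r) − $550.00.
Month 1: interest $70.47; balance after payment $3,295.47.
Month 2: interest $61.52; balance after payment $2,806.98.
Closed form: n = −ln(1 − rB₀/P)/ln(1+r) = −ln(0.87188)/ln(1.01867) ≈ 7.413, so the balance reaches zero during payment 8.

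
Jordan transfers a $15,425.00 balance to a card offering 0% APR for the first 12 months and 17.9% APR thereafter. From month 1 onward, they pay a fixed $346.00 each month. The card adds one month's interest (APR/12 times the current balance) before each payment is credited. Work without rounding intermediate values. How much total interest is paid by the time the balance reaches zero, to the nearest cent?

$4,279.29

Promo months 1–12 at r₀ = 0%/12 = 0; months 13+ at r₁ = 17.9%/12 = 0.0149167.
After month 12 (no interest yet): B = $15,425.00 − 12·$346.00 = $11,273.00.
Then at r₁ with $346.00/mo: n₂ = −ln(1 − r₁·B/P)/ln(1+r₁) ≈ 44.95 → 45 more payments.
Total paid = 56·$346.00 + $328.29 = $19,704.29; interest = $19,704.29 − $15,425.00 = $4,279.29.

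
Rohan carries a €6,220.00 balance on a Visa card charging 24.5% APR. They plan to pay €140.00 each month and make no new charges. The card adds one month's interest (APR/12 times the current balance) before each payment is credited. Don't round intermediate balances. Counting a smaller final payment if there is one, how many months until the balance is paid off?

118 months

Monthly rate r = 24.5%/12 = 2.04167% = 0.0204167.
Recurrence: B ← B·(1+r) − €140.00.
Month 1: interest €126.99; balance after payment €6,206.99.
Month 2: interest €126.73; balance after payment €6,193.72.
Closed form: n = −ln(1 − rB₀/P)/ln(1+r) = −ln(0.092917)/ln(1.02042) ≈ 117.562, so the balance reaches zero during payment 118.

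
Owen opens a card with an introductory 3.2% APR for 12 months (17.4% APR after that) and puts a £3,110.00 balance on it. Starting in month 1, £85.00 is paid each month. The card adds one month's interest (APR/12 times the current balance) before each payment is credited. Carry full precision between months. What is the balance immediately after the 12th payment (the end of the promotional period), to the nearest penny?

Promo months 1–12 at r₀ = 3.2%/12 = 0.00266667; months 13+ at r₁ = 17.4%/12 = 0.0145.
After month 12: iterate B ← B·(1+r₀) − £85.00 for 12 months → £2,175.90.

£2,175.90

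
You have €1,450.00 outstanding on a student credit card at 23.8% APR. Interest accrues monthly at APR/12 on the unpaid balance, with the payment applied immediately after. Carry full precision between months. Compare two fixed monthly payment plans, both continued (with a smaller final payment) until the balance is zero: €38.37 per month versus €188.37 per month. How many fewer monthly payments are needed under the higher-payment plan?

62 fewer payments

Monthly rate r = 23.8%/12 = 1.98333% = 0.0198333.
At €38.37/mo: n = ⌈−ln(1 − rB₀/P)/ln(1+r)⌉ = 71 payments (last €18.76); total interest = total paid − €1,450.00 = €1,254.66.
At €188.37/mo: 9 payments (last €82.47); total interest €139.43.
Payments saved = 71 − 9 = 62.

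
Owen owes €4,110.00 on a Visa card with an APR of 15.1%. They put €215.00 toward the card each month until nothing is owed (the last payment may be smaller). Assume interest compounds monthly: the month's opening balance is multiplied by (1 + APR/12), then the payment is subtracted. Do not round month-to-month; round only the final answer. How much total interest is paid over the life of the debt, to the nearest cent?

€620.87

Monthly rate r = 15.1%/12 = 1.25833% = 0.0125833.
Payoff takes n = ⌈−ln(1 − rB₀/P)/ln(1+r)⌉ = ⌈22.004⌉ = 23 payments; the last is €0.87.
Total paid = 22·€215.00 + €0.87 = €4,730.87.
Total interest = total paid − principal = €4,730.87 − €4,110.00 = €620.87.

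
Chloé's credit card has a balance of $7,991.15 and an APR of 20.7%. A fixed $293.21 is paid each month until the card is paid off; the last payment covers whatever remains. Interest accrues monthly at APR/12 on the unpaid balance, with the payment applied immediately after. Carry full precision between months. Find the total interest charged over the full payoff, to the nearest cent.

Monthly rate r = 20.7%/12 = 1.725% = 0.01725.
Payoff takes n = ⌈−ln(1 − rB₀/P)/ln(1+r)⌉ = ⌈37.136⌉ = 38 payments; the last is $40.06.
Total paid = 37·$293.21 + $40.06 = $10,888.83.
Total interest = total paid − principal = $10,888.83 − $7,991.15 = $2,897.68.

$2,897.68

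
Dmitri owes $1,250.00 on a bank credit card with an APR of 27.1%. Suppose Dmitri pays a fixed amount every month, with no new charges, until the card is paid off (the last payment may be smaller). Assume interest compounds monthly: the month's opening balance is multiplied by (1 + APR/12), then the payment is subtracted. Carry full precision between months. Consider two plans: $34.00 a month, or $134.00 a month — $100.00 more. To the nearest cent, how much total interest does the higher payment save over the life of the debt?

Monthly rate r = 27.1%/12 = 2.25833% = 0.0225833.
At $34.00/mo: n = ⌈−ln(1 − rB₀/P)/ln(1+r)⌉ = 80 payments (last $14.26); total interest = total paid − $1,250.00 = $1,450.26.
At $134.00/mo: 11 payments (last $79.83); total interest $169.83.
Interest saved = $1,450.26 − $169.83 = $1,280.43.

$1,280.43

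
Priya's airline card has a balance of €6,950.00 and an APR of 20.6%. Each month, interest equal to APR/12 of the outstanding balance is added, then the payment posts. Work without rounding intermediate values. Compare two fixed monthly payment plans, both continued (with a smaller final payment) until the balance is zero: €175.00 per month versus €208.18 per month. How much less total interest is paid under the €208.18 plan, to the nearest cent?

€1,361.09

Monthly rate r = 20.6%/12 = 1.71667% = 0.0171667.
At €175.00/mo: n = ⌈−ln(1 − rB₀/P)/ln(1+r)⌉ = 68 payments (last €47.07); total interest = total paid − €6,950.00 = €4,822.07.
At €208.18/mo: 51 payments (last €1.98); total interest €3,460.98.
Interest saved = €4,822.07 − €3,460.98 = €1,361.09.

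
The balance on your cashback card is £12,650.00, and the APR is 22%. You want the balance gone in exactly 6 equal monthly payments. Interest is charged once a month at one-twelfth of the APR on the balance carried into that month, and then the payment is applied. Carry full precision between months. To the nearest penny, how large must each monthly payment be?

Monthly rate r = 22%/12 = 1.83333% = 0.0183333.
Level-payment amortization: P = B₀·r / (1 − (1+r)^(−n)) = 12650.00·0.0183333 / (1 − 1.01833^(−6)).
Denominator 1 − (1+r)^(−6) = 0.103273011.
P = 231.917 / 0.103273011 ≈ 2245.67.

£2,245.67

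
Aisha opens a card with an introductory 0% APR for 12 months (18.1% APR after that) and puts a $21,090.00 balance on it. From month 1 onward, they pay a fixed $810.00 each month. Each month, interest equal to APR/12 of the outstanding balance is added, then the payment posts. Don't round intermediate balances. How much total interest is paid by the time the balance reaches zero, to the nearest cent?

$1,502.79

Promo months 1–12 at r₀ = 0%/12 = 0; months 13+ at r₁ = 18.1%/12 = 0.0150833.
After month 12 (no interest yet): B = $21,090.00 − 12·$810.00 = $11,370.00.
Then at r₁ with $810.00/mo: n₂ = −ln(1 − r₁·B/P)/ln(1+r₁) ≈ 15.89 → 16 more payments.
Total paid = 27·$810.00 + $722.79 = $22,592.79; interest = $22,592.79 − $21,090.00 = $1,502.79.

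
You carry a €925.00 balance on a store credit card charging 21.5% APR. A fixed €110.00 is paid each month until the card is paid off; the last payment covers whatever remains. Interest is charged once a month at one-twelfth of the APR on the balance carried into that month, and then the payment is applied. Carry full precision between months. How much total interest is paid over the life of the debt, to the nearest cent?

€86.69

Monthly rate r = 21.5%/12 = 1.79167% = 0.0179167.
Payoff takes n = ⌈−ln(1 − rB₀/P)/ln(1+r)⌉ = ⌈9.196⌉ = 10 payments; the last is €21.69.
Total paid = 9·€110.00 + €21.69 = €1,011.69.
Total interest = total paid − principal = €1,011.69 − €925.00 = €86.69.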